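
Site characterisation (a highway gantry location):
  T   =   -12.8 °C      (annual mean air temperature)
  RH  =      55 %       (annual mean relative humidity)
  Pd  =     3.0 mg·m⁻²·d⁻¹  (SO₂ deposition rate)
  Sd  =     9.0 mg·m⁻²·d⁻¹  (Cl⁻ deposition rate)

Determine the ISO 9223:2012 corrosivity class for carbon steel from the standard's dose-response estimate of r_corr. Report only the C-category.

carbon steel: T≤10 °C ⇒ hinge +0.150·(-12.8−10) = -3.4200
  sulphur-dioxide contribution → 0.308 μm/a
  chloride contribution → 1.466 μm/a
  ⇒ r_corr(carbon steel) = 1.774 μm/a
ISO 9223 Table 2 (carbon steel): 1.3 < 1.77 ≤ 25 μm/a ⇒ C2

C2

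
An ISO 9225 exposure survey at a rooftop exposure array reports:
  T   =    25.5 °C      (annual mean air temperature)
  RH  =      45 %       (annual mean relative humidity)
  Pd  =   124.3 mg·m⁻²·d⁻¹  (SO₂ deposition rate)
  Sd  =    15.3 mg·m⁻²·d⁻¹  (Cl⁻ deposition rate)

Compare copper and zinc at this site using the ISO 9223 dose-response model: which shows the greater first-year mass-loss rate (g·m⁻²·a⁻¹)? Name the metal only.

copper: T>10 °C ⇒ hinge -0.080·(25.5−10) = -1.2400
  Pd branch = 0.0053·Pd^0.26·e^(0.059·RH+f) = 0.07645 μm/a
  Sd branch = 0.01025·Sd^0.27·e^(0.036·RH+0.049·T) = 0.3774 μm/a
  sum: 0.07645 + 0.3774 → r_corr = 0.4538 μm/a
  mass loss = 0.4538 μm/a × 8.96 g/cm³ = 4.066 g·m⁻²·a⁻¹
zinc: temperature factor f = -0.071·(15.5) = -1.1005
  SO₂ term: 0.0129·124.3^0.44·exp(0.046·45-1.1005) = 0.2839
  Sd branch = 0.0175·Sd^0.57·e^(0.008·RH+0.085·T) = 1.038 μm/a
  r_corr = 0.2839 + 1.038 = 1.321 μm/a
  mass loss = 1.321 μm/a × 7.14 g/cm³ = 9.435 g·m⁻²·a⁻¹
Ordering by g·m⁻²·a⁻¹: zinc (9.44) > copper (4.07)

zinc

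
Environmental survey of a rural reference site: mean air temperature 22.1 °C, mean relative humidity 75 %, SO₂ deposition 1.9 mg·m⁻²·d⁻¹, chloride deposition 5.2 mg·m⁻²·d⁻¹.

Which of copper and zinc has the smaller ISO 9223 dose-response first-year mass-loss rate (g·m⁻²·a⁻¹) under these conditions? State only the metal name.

zinc

copper: T>10 °C ⇒ hinge -0.080·(22.1−10) = -0.9680
  Pd branch = 0.0053·Pd^0.26·e^(0.059·RH+f) = 0.1987 μm/a
  Cl⁻ term: 0.01025·5.2^0.27·exp(0.036·75+0.049·22.1) = 0.703
  r_corr = 0.1987 + 0.703 = 0.9016 μm/a
  mass loss = 0.9016 μm/a × 8.96 g/cm³ = 8.079 g·m⁻²·a⁻¹
zinc: temperature factor f = -0.071·(12.1) = -0.8591
  Pd branch = 0.0129·Pd^0.44·e^(0.046·RH+f) = 0.2283 μm/a
  Sd branch = 0.0175·Sd^0.57·e^(0.008·RH+0.085·T) = 0.534 μm/a
  r_corr = 0.2283 + 0.534 = 0.7623 μm/a
  mass loss = 0.7623 μm/a × 7.14 g/cm³ = 5.443 g·m⁻²·a⁻¹
Ordering by g·m⁻²·a⁻¹: copper (8.08) > zinc (5.44)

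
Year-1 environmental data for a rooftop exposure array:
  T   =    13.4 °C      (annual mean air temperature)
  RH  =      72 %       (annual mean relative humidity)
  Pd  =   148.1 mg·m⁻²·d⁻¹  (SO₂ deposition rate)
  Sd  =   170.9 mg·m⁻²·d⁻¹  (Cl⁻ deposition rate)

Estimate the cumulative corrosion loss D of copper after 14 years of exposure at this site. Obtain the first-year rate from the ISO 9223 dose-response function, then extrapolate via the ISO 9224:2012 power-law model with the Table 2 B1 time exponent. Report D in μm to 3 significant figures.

copper: temperature factor f = -0.080·(3.4) = -0.2720
  SO₂ term: 0.0053·148.1^0.26·exp(0.059·72-0.2720) = 1.036
  Sd branch = 0.01025·Sd^0.27·e^(0.036·RH+0.049·T) = 1.058 μm/a
  sum: 1.036 + 1.058 → r_corr = 2.094 μm/a
Long-term exponent b (ISO 9224 Table 2, B1) = 0.667
  D(14) = 2.094 × 14^0.667 = 2.094 × 5.814 = 12.17 μm

D(14) = 12.2 μm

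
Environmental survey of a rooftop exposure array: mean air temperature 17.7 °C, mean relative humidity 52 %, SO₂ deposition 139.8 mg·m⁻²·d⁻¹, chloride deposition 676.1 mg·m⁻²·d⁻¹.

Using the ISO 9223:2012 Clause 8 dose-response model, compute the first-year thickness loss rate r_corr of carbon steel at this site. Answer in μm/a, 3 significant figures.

carbon steel: T>10 °C ⇒ hinge -0.054·(17.7−10) = -0.4158
  sulphur-dioxide contribution → 43.12 μm/a
  chloride contribution → 65.45 μm/a
  total first-year rate 108.6 μm/a

r_corr = 109 μm/a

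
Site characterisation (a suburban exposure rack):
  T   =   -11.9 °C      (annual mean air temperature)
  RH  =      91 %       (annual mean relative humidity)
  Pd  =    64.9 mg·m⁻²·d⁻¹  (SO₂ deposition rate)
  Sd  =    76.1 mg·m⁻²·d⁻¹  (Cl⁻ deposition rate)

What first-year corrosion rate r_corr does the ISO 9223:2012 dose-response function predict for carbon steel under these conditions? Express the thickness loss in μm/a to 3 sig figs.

carbon steel: T≤10 °C ⇒ hinge +0.150·(-11.9−10) = -3.2850
  Pd branch = 1.77·Pd^0.52·e^(0.02·RH+f) = 3.582 μm/a
  Cl⁻ term: 0.102·76.1^0.62·exp(0.033·91+0.04·-11.9) = 18.73
  sum: 3.582 + 18.73 → r_corr = 22.31 μm/a

r_corr = 22.3 μm/a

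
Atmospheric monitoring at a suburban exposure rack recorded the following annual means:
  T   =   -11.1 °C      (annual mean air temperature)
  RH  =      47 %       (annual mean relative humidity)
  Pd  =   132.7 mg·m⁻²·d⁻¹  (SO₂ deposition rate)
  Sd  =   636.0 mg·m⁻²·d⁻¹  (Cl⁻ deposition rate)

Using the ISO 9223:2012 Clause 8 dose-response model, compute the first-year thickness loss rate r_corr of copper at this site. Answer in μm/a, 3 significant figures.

r_corr = 0.206 μm/a

copper: f(T) = +0.126·(T−10) [T≤10 °C] = -2.6586
  sulphur-dioxide contribution → 0.02118 μm/a
  chloride contribution → 0.1846 μm/a
  ⇒ r_corr(copper) = 0.2058 μm/a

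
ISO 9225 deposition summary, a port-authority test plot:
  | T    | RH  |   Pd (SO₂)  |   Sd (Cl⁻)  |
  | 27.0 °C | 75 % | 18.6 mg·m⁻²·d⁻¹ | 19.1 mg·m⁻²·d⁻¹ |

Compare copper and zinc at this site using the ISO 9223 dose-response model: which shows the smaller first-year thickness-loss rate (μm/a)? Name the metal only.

copper: f(T) = -0.080·(T−10) [T>10 °C] = -1.3600
  sulphur-dioxide contribution → 0.2429 μm/a
  chloride contribution → 1.27 μm/a
  ⇒ r_corr(copper) = 1.513 μm/a
zinc: T>10 °C ⇒ hinge -0.071·(27.0−10) = -1.2070
  sulphur-dioxide contribution → 0.4398 μm/a
  chloride contribution → 1.7 μm/a
  total first-year rate 2.14 μm/a
Ordering by μm/a: zinc (2.14) > copper (1.51)

copper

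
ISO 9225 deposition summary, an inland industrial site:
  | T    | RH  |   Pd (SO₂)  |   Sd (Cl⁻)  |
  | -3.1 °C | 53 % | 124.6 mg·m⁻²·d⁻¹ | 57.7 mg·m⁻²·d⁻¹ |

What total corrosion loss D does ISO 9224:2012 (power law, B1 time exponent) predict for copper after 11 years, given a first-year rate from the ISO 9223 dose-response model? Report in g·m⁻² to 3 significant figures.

copper: temperature factor f = +0.126·(-13.1) = -1.6506
  SO₂ term: 0.0053·124.6^0.26·exp(0.059·53-1.6506) = 0.08134
  Sd branch = 0.01025·Sd^0.27·e^(0.036·RH+0.049·T) = 0.1774 μm/a
  sum: 0.08134 + 0.1774 → r_corr = 0.2587 μm/a
ISO 9224: D(t) = r_corr · t^b with b = 0.667 (copper, B1)
  D(11) = 0.2587 × 11^0.667 = 0.2587 × 4.95 = 1.281 μm
  Mass loss = 1.281 μm × 8.96 g/cm³ = 11.47 g·m⁻²

D(11) = 11.5 g·m⁻²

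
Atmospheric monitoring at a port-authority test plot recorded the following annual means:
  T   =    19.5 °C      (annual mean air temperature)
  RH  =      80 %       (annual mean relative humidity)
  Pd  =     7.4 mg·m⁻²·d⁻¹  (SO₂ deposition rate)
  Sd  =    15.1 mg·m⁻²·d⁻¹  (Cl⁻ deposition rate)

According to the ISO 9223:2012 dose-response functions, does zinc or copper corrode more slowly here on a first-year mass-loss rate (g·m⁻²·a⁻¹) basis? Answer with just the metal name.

zinc

zinc: temperature factor f = -0.071·(9.5) = -0.6745
  SO₂ term: 0.0129·7.4^0.44·exp(0.046·80-0.6745) = 0.6285
  Sd branch = 0.0175·Sd^0.57·e^(0.008·RH+0.085·T) = 0.8182 μm/a
  sum: 0.6285 + 0.8182 → r_corr = 1.447 μm/a
  mass loss = 1.447 μm/a × 7.14 g/cm³ = 10.33 g·m⁻²·a⁻¹
copper: T>10 °C ⇒ hinge -0.080·(19.5−10) = -0.7600
  SO₂ term: 0.0053·7.4^0.26·exp(0.059·80-0.7600) = 0.4678
  Sd branch = 0.01025·Sd^0.27·e^(0.036·RH+0.049·T) = 0.9881 μm/a
  r_corr = 0.4678 + 0.9881 = 1.456 μm/a
  mass loss = 1.456 μm/a × 8.96 g/cm³ = 13.04 g·m⁻²·a⁻¹
Ordering by g·m⁻²·a⁻¹: copper (13) > zinc (10.3)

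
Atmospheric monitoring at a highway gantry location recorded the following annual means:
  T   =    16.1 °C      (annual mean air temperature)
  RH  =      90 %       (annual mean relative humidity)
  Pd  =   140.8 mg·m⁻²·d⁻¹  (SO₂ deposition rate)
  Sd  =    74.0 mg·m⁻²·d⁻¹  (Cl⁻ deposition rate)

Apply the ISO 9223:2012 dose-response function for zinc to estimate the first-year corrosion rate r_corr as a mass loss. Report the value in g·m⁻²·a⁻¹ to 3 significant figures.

r_corr = 44.8 g·m⁻²·a⁻¹

zinc: temperature factor f = -0.071·(6.1) = -0.4331
  Pd branch = 0.0129·Pd^0.44·e^(0.046·RH+f) = 4.633 μm/a
  Cl⁻ term: 0.0175·74.0^0.57·exp(0.008·90+0.085·16.1) = 1.643
  r_corr = 4.633 + 1.643 = 6.276 μm/a
Convert to mass loss: 6.276 μm/a × 7.14 g/cm³ = 44.81 g·m⁻²·a⁻¹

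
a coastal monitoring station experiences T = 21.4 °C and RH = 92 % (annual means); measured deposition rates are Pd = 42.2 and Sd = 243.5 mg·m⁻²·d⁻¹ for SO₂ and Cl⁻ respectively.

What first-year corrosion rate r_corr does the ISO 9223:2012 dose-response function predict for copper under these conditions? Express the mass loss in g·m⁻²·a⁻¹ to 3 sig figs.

copper: temperature factor f = -0.080·(11.4) = -0.9120
  SO₂ term: 0.0053·42.2^0.26·exp(0.059·92-0.9120) = 1.283
  Sd branch = 0.01025·Sd^0.27·e^(0.036·RH+0.049·T) = 3.539 μm/a
  r_corr = 1.283 + 3.539 = 4.822 μm/a
Convert to mass loss: 4.822 μm/a × 8.96 g/cm³ = 43.2 g·m⁻²·a⁻¹

r_corr = 43.2 g·m⁻²·a⁻¹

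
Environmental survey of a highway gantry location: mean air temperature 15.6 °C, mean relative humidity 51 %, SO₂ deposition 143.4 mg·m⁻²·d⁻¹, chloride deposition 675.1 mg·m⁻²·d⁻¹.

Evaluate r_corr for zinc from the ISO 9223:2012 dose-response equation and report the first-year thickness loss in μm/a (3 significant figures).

r_corr = 4.87 μm/a

zinc: temperature factor f = -0.071·(5.6) = -0.3976
  SO₂ term: 0.0129·143.4^0.44·exp(0.046·51-0.3976) = 0.8047
  Sd branch = 0.0175·Sd^0.57·e^(0.008·RH+0.085·T) = 4.063 μm/a
  sum: 0.8047 + 4.063 → r_corr = 4.868 μm/a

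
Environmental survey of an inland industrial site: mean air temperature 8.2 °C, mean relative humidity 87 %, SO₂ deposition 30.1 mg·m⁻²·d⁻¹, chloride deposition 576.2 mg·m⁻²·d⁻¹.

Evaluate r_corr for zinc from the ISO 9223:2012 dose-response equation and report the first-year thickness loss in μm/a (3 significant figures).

zinc: f(T) = +0.038·(T−10) [T≤10 °C] = -0.0684
  SO₂ term: 0.0129·30.1^0.44·exp(0.046·87-0.0684) = 2.948
  Cl⁻ term: 0.0175·576.2^0.57·exp(0.008·87+0.085·8.2) = 2.64
  r_corr = 2.948 + 2.64 = 5.587 μm/a

r_corr = 5.59 μm/a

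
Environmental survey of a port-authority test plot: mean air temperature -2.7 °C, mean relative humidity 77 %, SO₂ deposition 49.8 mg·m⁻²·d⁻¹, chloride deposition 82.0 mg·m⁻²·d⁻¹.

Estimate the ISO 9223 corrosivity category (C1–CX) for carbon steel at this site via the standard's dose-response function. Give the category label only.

C3

carbon steel: temperature factor f = +0.150·(-12.7) = -1.9050
  sulphur-dioxide contribution → 9.376 μm/a
  chloride contribution → 17.86 μm/a
  ⇒ r_corr(carbon steel) = 27.23 μm/a
27.2 μm/a falls in (25, 50] for carbon steel → category C3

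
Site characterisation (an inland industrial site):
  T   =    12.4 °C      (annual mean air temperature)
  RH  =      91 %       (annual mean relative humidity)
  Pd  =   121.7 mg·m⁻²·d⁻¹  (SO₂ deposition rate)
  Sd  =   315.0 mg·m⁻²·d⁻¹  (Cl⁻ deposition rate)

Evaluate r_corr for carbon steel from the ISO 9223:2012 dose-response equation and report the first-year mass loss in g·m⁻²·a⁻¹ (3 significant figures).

r_corr = 1.85e+03 g·m⁻²·a⁻¹

carbon steel: T>10 °C ⇒ hinge -0.054·(12.4−10) = -0.1296
  sulphur-dioxide contribution → 116.5 μm/a
  chloride contribution → 119.4 μm/a
  ⇒ r_corr(carbon steel) = 236 μm/a
Convert to mass loss: 236 μm/a × 7.85 g/cm³ = 1852 g·m⁻²·a⁻¹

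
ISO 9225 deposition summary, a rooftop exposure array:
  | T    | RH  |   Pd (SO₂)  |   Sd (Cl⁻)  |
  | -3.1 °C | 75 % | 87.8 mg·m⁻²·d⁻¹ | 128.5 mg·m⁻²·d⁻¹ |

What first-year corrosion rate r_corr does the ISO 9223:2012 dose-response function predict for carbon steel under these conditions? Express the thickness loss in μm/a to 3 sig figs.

carbon steel: T≤10 °C ⇒ hinge +0.150·(-3.1−10) = -1.9650
  sulphur-dioxide contribution → 11.39 μm/a
  chloride contribution → 21.73 μm/a
  total first-year rate 33.13 μm/a

r_corr = 33.1 μm/a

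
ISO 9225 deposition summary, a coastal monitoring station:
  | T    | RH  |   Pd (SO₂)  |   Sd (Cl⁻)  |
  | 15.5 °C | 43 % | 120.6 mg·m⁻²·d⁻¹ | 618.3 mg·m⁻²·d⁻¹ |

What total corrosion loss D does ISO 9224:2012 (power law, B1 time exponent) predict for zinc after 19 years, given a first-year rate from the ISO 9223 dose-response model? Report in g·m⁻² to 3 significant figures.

D(19) = 322 g·m⁻²

zinc: T>10 °C ⇒ hinge -0.071·(15.5−10) = -0.3905
  Pd branch = 0.0129·Pd^0.44·e^(0.046·RH+f) = 0.5198 μm/a
  Cl⁻ term: 0.0175·618.3^0.57·exp(0.008·43+0.085·15.5) = 3.594
  r_corr = 0.5198 + 3.594 = 4.114 μm/a
ISO 9224: D(t) = r_corr · t^b with b = 0.813 (zinc, B1)
  D(19) = 4.114 × 19^0.813 = 4.114 × 10.96 = 45.07 μm
  Mass loss = 45.07 μm × 7.14 g/cm³ = 321.8 g·m⁻²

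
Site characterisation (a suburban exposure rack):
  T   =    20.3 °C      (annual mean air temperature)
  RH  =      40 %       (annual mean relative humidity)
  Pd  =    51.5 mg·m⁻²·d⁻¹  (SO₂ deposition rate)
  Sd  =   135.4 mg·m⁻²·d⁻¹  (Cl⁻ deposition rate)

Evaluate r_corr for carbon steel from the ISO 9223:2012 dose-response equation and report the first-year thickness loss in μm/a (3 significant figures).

carbon steel: T>10 °C ⇒ hinge -0.054·(20.3−10) = -0.5562
  SO₂ term: 1.77·51.5^0.52·exp(0.02·40-0.5562) = 17.54
  Cl⁻ term: 0.102·135.4^0.62·exp(0.033·40+0.04·20.3) = 18.04
  r_corr = 17.54 + 18.04 = 35.57 μm/a

r_corr = 35.6 μm/a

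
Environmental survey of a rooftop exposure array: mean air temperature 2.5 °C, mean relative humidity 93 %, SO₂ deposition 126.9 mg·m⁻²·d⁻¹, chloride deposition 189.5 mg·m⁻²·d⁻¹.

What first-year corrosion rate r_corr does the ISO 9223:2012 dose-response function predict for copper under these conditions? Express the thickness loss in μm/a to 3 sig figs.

copper: T≤10 °C ⇒ hinge +0.126·(2.5−10) = -0.9450
  sulphur-dioxide contribution → 1.753 μm/a
  chloride contribution → 1.358 μm/a
  ⇒ r_corr(copper) = 3.111 μm/a

r_corr = 3.11 μm/a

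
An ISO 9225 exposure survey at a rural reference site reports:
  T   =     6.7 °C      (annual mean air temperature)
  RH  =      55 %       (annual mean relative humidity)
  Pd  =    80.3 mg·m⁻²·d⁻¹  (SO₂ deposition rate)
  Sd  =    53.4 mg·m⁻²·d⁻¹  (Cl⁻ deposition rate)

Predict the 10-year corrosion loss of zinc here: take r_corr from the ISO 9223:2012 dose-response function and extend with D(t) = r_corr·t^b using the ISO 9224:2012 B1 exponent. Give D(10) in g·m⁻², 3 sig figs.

zinc: f(T) = +0.038·(T−10) [T≤10 °C] = -0.1254
  SO₂ term: 0.0129·80.3^0.44·exp(0.046·55-0.1254) = 0.9839
  Cl⁻ term: 0.0175·53.4^0.57·exp(0.008·55+0.085·6.7) = 0.4636
  sum: 0.9839 + 0.4636 → r_corr = 1.448 μm/a
ISO 9224: D(t) = r_corr · t^b with b = 0.813 (zinc, B1)
  D(10) = 1.448 × 10^0.813 = 1.448 × 6.501 = 9.411 μm
  Mass loss = 9.411 μm × 7.14 g/cm³ = 67.19 g·m⁻²

D(10) = 67.2 g·m⁻²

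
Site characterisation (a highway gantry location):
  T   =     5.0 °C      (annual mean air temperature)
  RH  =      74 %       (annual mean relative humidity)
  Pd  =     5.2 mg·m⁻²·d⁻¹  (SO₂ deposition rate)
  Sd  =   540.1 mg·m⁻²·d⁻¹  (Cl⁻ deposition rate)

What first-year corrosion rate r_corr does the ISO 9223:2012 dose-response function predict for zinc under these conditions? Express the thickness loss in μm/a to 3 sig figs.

r_corr = 2.41 μm/a

zinc: T≤10 °C ⇒ hinge +0.038·(5.0−10) = -0.1900
  Pd branch = 0.0129·Pd^0.44·e^(0.046·RH+f) = 0.6629 μm/a
  Sd branch = 0.0175·Sd^0.57·e^(0.008·RH+0.085·T) = 1.747 μm/a
  sum: 0.6629 + 1.747 → r_corr = 2.41 μm/a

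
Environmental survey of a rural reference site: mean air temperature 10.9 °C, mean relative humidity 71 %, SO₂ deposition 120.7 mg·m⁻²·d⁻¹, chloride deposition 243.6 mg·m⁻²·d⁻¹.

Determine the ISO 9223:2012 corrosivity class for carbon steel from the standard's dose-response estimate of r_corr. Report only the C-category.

C5

carbon steel: temperature factor f = -0.054·(0.9) = -0.0486
  sulphur-dioxide contribution → 84.34 μm/a
  chloride contribution → 49.57 μm/a
  total first-year rate 133.9 μm/a
Category bounds: 80…200 μm/a bracket r_corr ⇒ C5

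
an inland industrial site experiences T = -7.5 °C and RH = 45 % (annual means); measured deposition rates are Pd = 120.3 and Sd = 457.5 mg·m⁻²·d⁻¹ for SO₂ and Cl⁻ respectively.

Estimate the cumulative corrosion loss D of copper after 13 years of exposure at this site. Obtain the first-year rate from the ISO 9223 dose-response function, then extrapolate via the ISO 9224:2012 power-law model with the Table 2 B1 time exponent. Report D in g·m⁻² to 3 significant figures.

D(13) = 10.7 g·m⁻²

copper: T≤10 °C ⇒ hinge +0.126·(-7.5−10) = -2.2050
  sulphur-dioxide contribution → 0.02888 μm/a
  chloride contribution → 0.1875 μm/a
  total first-year rate 0.2164 μm/a
ISO 9224: D(t) = r_corr · t^b with b = 0.667 (copper, B1)
  D(13) = 0.2164 × 13^0.667 = 0.2164 × 5.534 = 1.197 μm
  Mass loss = 1.197 μm × 8.96 g/cm³ = 10.73 g·m⁻²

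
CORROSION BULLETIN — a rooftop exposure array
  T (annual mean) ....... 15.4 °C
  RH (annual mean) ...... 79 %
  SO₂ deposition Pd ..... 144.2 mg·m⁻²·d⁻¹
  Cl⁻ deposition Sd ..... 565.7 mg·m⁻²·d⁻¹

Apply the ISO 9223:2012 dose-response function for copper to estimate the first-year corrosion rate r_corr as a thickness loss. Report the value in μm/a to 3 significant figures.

r_corr = 3.40 μm/a

copper: f(T) = -0.080·(T−10) [T>10 °C] = -0.4320
  SO₂ term: 0.0053·144.2^0.26·exp(0.059·79-0.4320) = 1.325
  Cl⁻ term: 0.01025·565.7^0.27·exp(0.036·79+0.049·15.4) = 2.074
  r_corr = 1.325 + 2.074 = 3.399 μm/a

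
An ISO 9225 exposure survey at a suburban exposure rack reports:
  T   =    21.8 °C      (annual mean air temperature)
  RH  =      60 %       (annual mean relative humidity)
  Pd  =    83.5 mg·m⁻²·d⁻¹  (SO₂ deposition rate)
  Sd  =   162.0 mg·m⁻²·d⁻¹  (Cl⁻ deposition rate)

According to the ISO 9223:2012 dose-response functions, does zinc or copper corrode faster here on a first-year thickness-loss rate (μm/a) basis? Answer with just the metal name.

zinc: T>10 °C ⇒ hinge -0.071·(21.8−10) = -0.8378
  Pd branch = 0.0129·Pd^0.44·e^(0.046·RH+f) = 0.6179 μm/a
  Cl⁻ term: 0.0175·162.0^0.57·exp(0.008·60+0.085·21.8) = 3.278
  r_corr = 0.6179 + 3.278 = 3.896 μm/a
copper: T>10 °C ⇒ hinge -0.080·(21.8−10) = -0.9440
  Pd branch = 0.0053·Pd^0.26·e^(0.059·RH+f) = 0.2246 μm/a
  Sd branch = 0.01025·Sd^0.27·e^(0.036·RH+0.049·T) = 1.022 μm/a
  sum: 0.2246 + 1.022 → r_corr = 1.246 μm/a
Ordering by μm/a: zinc (3.9) > copper (1.25)

zinc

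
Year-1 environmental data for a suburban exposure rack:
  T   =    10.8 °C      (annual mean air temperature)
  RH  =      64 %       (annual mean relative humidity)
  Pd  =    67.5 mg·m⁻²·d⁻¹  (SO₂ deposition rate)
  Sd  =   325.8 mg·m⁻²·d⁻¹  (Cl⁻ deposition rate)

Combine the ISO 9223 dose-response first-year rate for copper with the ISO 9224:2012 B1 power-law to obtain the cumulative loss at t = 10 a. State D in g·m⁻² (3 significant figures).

copper: temperature factor f = -0.080·(0.8) = -0.0640
  SO₂ term: 0.0053·67.5^0.26·exp(0.059·64-0.0640) = 0.6486
  Sd branch = 0.01025·Sd^0.27·e^(0.036·RH+0.049·T) = 0.8311 μm/a
  sum: 0.6486 + 0.8311 → r_corr = 1.48 μm/a
Long-term exponent b (ISO 9224 Table 2, B1) = 0.667
  D(10) = 1.48 × 10^0.667 = 1.48 × 4.645 = 6.874 μm
  Mass loss = 6.874 μm × 8.96 g/cm³ = 61.59 g·m⁻²

D(10) = 61.6 g·m⁻²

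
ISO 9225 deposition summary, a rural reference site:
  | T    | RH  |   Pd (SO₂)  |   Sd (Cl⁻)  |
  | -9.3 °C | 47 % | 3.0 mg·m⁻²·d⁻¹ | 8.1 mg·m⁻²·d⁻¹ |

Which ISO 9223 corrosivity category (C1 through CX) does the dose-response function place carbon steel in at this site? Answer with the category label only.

C2

carbon steel: f(T) = +0.150·(T−10) [T≤10 °C] = -2.8950
  sulphur-dioxide contribution → 0.4436 μm/a
  chloride contribution → 1.213 μm/a
  ⇒ r_corr(carbon steel) = 1.657 μm/a
Category bounds: 1.3…25 μm/a bracket r_corr ⇒ C2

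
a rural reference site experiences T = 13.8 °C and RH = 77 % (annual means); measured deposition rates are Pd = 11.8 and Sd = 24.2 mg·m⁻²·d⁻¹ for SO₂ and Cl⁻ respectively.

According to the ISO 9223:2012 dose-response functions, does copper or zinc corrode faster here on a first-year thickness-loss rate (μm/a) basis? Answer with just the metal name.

zinc

copper: f(T) = -0.080·(T−10) [T>10 °C] = -0.3040
  sulphur-dioxide contribution → 0.6981 μm/a
  chloride contribution → 0.7619 μm/a
  total first-year rate 1.46 μm/a
zinc: f(T) = -0.071·(T−10) [T>10 °C] = -0.2698
  sulphur-dioxide contribution → 1.008 μm/a
  chloride contribution → 0.6438 μm/a
  total first-year rate 1.651 μm/a
Ordering by μm/a: zinc (1.65) > copper (1.46)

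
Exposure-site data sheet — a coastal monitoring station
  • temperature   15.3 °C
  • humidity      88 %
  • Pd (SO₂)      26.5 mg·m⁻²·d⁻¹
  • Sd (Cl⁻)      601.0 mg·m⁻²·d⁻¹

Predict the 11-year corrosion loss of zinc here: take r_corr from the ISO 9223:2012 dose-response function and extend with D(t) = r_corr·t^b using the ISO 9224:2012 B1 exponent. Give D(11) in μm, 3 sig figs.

D(11) = 50.1 μm

zinc: f(T) = -0.071·(T−10) [T>10 °C] = -0.3763
  Pd branch = 0.0129·Pd^0.44·e^(0.046·RH+f) = 2.145 μm/a
  Cl⁻ term: 0.0175·601.0^0.57·exp(0.008·88+0.085·15.3) = 4.984
  r_corr = 2.145 + 4.984 = 7.129 μm/a
ISO 9224: D(t) = r_corr · t^b with b = 0.813 (zinc, B1)
  D(11) = 7.129 × 11^0.813 = 7.129 × 7.025 = 50.08 μm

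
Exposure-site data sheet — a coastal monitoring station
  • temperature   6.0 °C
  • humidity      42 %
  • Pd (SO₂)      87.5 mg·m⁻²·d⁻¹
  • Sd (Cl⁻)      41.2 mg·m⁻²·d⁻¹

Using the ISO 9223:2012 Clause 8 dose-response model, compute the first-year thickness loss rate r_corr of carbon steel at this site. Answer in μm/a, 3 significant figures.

r_corr = 28.2 μm/a

carbon steel: T≤10 °C ⇒ hinge +0.150·(6.0−10) = -0.6000
  Pd branch = 1.77·Pd^0.52·e^(0.02·RH+f) = 23.02 μm/a
  Cl⁻ term: 0.102·41.2^0.62·exp(0.033·42+0.04·6.0) = 5.2
  sum: 23.02 + 5.2 → r_corr = 28.22 μm/a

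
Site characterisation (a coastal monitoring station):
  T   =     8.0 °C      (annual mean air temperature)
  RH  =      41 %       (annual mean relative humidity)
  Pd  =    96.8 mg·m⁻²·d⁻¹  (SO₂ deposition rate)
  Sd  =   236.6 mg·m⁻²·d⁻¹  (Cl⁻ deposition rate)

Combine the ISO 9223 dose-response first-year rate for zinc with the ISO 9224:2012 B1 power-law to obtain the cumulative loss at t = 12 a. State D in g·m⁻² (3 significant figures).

D(12) = 90.0 g·m⁻²

zinc: T≤10 °C ⇒ hinge +0.038·(8.0−10) = -0.0760
  Pd branch = 0.0129·Pd^0.44·e^(0.046·RH+f) = 0.5895 μm/a
  Cl⁻ term: 0.0175·236.6^0.57·exp(0.008·41+0.085·8.0) = 1.081
  sum: 0.5895 + 1.081 → r_corr = 1.671 μm/a
ISO 9224: D(t) = r_corr · t^b with b = 0.813 (zinc, B1)
  D(12) = 1.671 × 12^0.813 = 1.671 × 7.54 = 12.6 μm
  Mass loss = 12.6 μm × 7.14 g/cm³ = 89.95 g·m⁻²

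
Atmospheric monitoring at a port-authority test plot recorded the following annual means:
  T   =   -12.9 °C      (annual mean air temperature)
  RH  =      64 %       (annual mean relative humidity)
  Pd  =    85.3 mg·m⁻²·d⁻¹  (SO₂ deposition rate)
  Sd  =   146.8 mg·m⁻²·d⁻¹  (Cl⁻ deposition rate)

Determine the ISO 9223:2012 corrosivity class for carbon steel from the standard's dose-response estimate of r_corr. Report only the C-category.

carbon steel: temperature factor f = +0.150·(-22.9) = -3.4350
  SO₂ term: 1.77·85.3^0.52·exp(0.02·64-3.4350) = 2.071
  Cl⁻ term: 0.102·146.8^0.62·exp(0.033·64+0.04·-12.9) = 11.09
  sum: 2.071 + 11.09 → r_corr = 13.17 μm/a
Category bounds: 1.3…25 μm/a bracket r_corr ⇒ C2

C2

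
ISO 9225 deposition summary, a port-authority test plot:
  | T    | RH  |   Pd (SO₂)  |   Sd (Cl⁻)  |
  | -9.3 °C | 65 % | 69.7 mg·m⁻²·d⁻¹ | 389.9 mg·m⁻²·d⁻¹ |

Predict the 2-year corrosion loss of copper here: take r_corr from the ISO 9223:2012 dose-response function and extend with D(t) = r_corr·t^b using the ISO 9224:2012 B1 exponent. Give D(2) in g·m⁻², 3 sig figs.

copper: T≤10 °C ⇒ hinge +0.126·(-9.3−10) = -2.4318
  sulphur-dioxide contribution → 0.065 μm/a
  chloride contribution → 0.3378 μm/a
  ⇒ r_corr(copper) = 0.4028 μm/a
ISO 9224: D(t) = r_corr · t^b with b = 0.667 (copper, B1)
  D(2) = 0.4028 × 2^0.667 = 0.4028 × 1.588 = 0.6395 μm
  Mass loss = 0.6395 μm × 8.96 g/cm³ = 5.73 g·m⁻²

D(2) = 5.73 g·m⁻²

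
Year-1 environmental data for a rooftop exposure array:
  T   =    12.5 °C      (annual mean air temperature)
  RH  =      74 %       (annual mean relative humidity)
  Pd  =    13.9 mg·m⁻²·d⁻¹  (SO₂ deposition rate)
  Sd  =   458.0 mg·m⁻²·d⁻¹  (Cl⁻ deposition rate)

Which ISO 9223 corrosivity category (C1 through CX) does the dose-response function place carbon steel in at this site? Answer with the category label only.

C5

carbon steel: temperature factor f = -0.054·(2.5) = -0.1350
  sulphur-dioxide contribution → 26.7 μm/a
  chloride contribution → 86.3 μm/a
  ⇒ r_corr(carbon steel) = 113 μm/a
113 μm/a falls in (80, 200] for carbon steel → category C5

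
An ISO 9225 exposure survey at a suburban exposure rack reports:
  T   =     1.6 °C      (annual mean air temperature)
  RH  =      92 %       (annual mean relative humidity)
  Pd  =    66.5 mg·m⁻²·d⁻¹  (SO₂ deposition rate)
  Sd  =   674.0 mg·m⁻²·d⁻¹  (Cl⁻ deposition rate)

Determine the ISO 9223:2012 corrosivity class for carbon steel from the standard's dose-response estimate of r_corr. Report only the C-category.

carbon steel: temperature factor f = +0.150·(-8.4) = -1.2600
  sulphur-dioxide contribution → 28.04 μm/a
  chloride contribution → 128.4 μm/a
  ⇒ r_corr(carbon steel) = 156.5 μm/a
ISO 9223 Table 2 (carbon steel): 80 < 156 ≤ 200 μm/a ⇒ C5

C5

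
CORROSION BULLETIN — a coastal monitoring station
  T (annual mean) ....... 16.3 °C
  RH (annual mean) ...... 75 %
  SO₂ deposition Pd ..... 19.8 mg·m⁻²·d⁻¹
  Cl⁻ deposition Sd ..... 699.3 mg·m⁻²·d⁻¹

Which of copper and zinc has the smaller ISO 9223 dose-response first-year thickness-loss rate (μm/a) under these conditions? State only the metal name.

copper: f(T) = -0.080·(T−10) [T>10 °C] = -0.5040
  sulphur-dioxide contribution → 0.5811 μm/a
  chloride contribution → 1.987 μm/a
  ⇒ r_corr(copper) = 2.568 μm/a
zinc: T>10 °C ⇒ hinge -0.071·(16.3−10) = -0.4473
  sulphur-dioxide contribution → 0.9664 μm/a
  chloride contribution → 5.331 μm/a
  ⇒ r_corr(zinc) = 6.297 μm/a
Ordering by μm/a: zinc (6.3) > copper (2.57)

copper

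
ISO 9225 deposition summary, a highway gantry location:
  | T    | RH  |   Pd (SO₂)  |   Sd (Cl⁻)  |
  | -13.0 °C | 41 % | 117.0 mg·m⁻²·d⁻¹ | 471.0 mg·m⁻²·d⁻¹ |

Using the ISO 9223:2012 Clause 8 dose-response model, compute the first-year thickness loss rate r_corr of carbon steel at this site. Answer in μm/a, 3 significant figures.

carbon steel: temperature factor f = +0.150·(-23.0) = -3.4500
  Pd branch = 1.77·Pd^0.52·e^(0.02·RH+f) = 1.518 μm/a
  Sd branch = 0.102·Sd^0.62·e^(0.033·RH+0.04·T) = 10.66 μm/a
  sum: 1.518 + 10.66 → r_corr = 12.18 μm/a

r_corr = 12.2 μm/a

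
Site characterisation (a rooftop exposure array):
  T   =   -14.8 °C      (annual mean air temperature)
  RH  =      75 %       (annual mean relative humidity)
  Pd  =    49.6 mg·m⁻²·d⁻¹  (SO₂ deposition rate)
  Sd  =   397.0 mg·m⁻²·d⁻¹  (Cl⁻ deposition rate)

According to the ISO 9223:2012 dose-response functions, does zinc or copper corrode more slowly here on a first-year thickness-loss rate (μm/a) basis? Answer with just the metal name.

copper

zinc: f(T) = +0.038·(T−10) [T≤10 °C] = -0.9424
  Pd branch = 0.0129·Pd^0.44·e^(0.046·RH+f) = 0.8823 μm/a
  Cl⁻ term: 0.0175·397.0^0.57·exp(0.008·75+0.085·-14.8) = 0.2745
  sum: 0.8823 + 0.2745 → r_corr = 1.157 μm/a
copper: f(T) = +0.126·(T−10) [T≤10 °C] = -3.1248
  SO₂ term: 0.0053·49.6^0.26·exp(0.059·75-3.1248) = 0.05367
  Cl⁻ term: 0.01025·397.0^0.27·exp(0.036·75+0.049·-14.8) = 0.3716
  sum: 0.05367 + 0.3716 → r_corr = 0.4252 μm/a
Ordering by μm/a: zinc (1.16) > copper (0.425)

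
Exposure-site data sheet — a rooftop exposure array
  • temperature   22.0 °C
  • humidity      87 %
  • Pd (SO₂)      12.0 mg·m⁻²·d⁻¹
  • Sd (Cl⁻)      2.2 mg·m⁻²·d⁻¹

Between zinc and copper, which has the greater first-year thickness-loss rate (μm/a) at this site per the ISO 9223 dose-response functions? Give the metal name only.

copper

zinc: temperature factor f = -0.071·(12.0) = -0.8520
  Pd branch = 0.0129·Pd^0.44·e^(0.046·RH+f) = 0.8984 μm/a
  Sd branch = 0.0175·Sd^0.57·e^(0.008·RH+0.085·T) = 0.357 μm/a
  r_corr = 0.8984 + 0.357 = 1.255 μm/a
copper: f(T) = -0.080·(T−10) [T>10 °C] = -0.9600
  Pd branch = 0.0053·Pd^0.26·e^(0.059·RH+f) = 0.6564 μm/a
  Sd branch = 0.01025·Sd^0.27·e^(0.036·RH+0.049·T) = 0.8542 μm/a
  r_corr = 0.6564 + 0.8542 = 1.511 μm/a
Ordering by μm/a: copper (1.51) > zinc (1.26)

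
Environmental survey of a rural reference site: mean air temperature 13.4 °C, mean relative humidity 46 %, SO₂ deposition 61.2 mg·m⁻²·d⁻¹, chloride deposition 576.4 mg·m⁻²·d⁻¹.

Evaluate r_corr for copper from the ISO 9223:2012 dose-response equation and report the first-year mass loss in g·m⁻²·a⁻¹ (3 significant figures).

copper: T>10 °C ⇒ hinge -0.080·(13.4−10) = -0.2720
  Pd branch = 0.0053·Pd^0.26·e^(0.059·RH+f) = 0.1776 μm/a
  Sd branch = 0.01025·Sd^0.27·e^(0.036·RH+0.049·T) = 0.5761 μm/a
  sum: 0.1776 + 0.5761 → r_corr = 0.7536 μm/a
Convert to mass loss: 0.7536 μm/a × 8.96 g/cm³ = 6.753 g·m⁻²·a⁻¹

r_corr = 6.75 g·m⁻²·a⁻¹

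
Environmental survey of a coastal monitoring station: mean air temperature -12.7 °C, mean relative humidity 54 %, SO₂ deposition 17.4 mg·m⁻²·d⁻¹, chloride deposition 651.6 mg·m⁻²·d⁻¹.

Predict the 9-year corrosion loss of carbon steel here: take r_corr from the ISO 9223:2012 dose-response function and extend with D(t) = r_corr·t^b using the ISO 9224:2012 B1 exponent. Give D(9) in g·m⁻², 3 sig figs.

D(9) = 521 g·m⁻²

carbon steel: f(T) = +0.150·(T−10) [T≤10 °C] = -3.4050
  SO₂ term: 1.77·17.4^0.52·exp(0.02·54-3.4050) = 0.7644
  Sd branch = 0.102·Sd^0.62·e^(0.033·RH+0.04·T) = 20.26 μm/a
  sum: 0.7644 + 20.26 → r_corr = 21.02 μm/a
Long-term exponent b (ISO 9224 Table 2, B1) = 0.523
  D(9) = 21.02 × 9^0.523 = 21.02 × 3.156 = 66.33 μm
  Mass loss = 66.33 μm × 7.85 g/cm³ = 520.7 g·m⁻²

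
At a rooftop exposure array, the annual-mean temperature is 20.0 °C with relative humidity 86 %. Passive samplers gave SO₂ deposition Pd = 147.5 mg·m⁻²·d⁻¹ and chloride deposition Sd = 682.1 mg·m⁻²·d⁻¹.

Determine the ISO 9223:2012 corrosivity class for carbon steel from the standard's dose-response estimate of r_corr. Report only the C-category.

CX

carbon steel: temperature factor f = -0.054·(10.0) = -0.5400
  SO₂ term: 1.77·147.5^0.52·exp(0.02·86-0.5400) = 77.31
  Cl⁻ term: 0.102·682.1^0.62·exp(0.033·86+0.04·20.0) = 221.6
  sum: 77.31 + 221.6 → r_corr = 298.9 μm/a
Category bounds: 200…700 μm/a bracket r_corr ⇒ CX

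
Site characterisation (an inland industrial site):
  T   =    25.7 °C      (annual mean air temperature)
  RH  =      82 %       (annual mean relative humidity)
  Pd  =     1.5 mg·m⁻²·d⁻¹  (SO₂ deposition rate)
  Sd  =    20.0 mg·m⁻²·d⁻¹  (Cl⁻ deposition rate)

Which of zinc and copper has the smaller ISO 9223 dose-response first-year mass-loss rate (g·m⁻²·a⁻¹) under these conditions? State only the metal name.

zinc: f(T) = -0.071·(T−10) [T>10 °C] = -1.1147
  Pd branch = 0.0129·Pd^0.44·e^(0.046·RH+f) = 0.2198 μm/a
  Sd branch = 0.0175·Sd^0.57·e^(0.008·RH+0.085·T) = 1.653 μm/a
  r_corr = 0.2198 + 1.653 = 1.873 μm/a
  mass loss = 1.873 μm/a × 7.14 g/cm³ = 13.37 g·m⁻²·a⁻¹
copper: temperature factor f = -0.080·(15.7) = -1.2560
  SO₂ term: 0.0053·1.5^0.26·exp(0.059·82-1.2560) = 0.2117
  Cl⁻ term: 0.01025·20.0^0.27·exp(0.036·82+0.049·25.7) = 1.552
  sum: 0.2117 + 1.552 → r_corr = 1.764 μm/a
  mass loss = 1.764 μm/a × 8.96 g/cm³ = 15.8 g·m⁻²·a⁻¹
Ordering by g·m⁻²·a⁻¹: copper (15.8) > zinc (13.4)

zinc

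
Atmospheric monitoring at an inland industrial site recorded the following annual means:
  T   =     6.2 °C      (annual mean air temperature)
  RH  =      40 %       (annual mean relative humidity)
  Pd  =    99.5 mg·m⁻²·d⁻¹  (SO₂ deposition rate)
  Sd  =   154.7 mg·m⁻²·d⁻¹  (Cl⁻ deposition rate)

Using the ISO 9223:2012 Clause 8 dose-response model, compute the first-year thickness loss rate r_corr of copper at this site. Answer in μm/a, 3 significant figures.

r_corr = 0.344 μm/a

copper: f(T) = +0.126·(T−10) [T≤10 °C] = -0.4788
  sulphur-dioxide contribution → 0.115 μm/a
  chloride contribution → 0.2287 μm/a
  ⇒ r_corr(copper) = 0.3437 μm/a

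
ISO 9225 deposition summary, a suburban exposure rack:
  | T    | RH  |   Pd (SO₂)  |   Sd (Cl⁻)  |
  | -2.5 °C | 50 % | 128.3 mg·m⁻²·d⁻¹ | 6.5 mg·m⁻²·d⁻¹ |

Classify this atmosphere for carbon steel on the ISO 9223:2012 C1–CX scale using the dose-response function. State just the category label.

C2

carbon steel: T≤10 °C ⇒ hinge +0.150·(-2.5−10) = -1.8750
  SO₂ term: 1.77·128.3^0.52·exp(0.02·50-1.8750) = 9.21
  Cl⁻ term: 0.102·6.5^0.62·exp(0.033·50+0.04·-2.5) = 1.534
  sum: 9.21 + 1.534 → r_corr = 10.74 μm/a
ISO 9223 Table 2 (carbon steel): 1.3 < 10.7 ≤ 25 μm/a ⇒ C2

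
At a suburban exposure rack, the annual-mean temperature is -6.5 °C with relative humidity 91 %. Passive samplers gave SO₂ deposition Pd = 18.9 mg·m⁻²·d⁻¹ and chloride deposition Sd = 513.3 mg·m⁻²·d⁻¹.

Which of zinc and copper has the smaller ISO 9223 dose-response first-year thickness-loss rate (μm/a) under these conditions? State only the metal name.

copper

zinc: T≤10 °C ⇒ hinge +0.038·(-6.5−10) = -0.6270
  sulphur-dioxide contribution → 1.652 μm/a
  chloride contribution → 0.7314 μm/a
  total first-year rate 2.383 μm/a
copper: T≤10 °C ⇒ hinge +0.126·(-6.5−10) = -2.0790
  sulphur-dioxide contribution → 0.3055 μm/a
  chloride contribution → 1.064 μm/a
  total first-year rate 1.37 μm/a
Ordering by μm/a: zinc (2.38) > copper (1.37)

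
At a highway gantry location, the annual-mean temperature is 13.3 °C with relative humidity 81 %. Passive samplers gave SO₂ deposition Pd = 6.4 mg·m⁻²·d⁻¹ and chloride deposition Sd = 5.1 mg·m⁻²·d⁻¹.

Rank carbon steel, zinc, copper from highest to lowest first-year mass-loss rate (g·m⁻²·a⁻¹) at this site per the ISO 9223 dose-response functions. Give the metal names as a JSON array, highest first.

carbon steel: f(T) = -0.054·(T−10) [T>10 °C] = -0.1782
  Pd branch = 1.77·Pd^0.52·e^(0.02·RH+f) = 19.65 μm/a
  Cl⁻ term: 0.102·5.1^0.62·exp(0.033·81+0.04·13.3) = 6.906
  r_corr = 19.65 + 6.906 = 26.56 μm/a
  mass loss = 26.56 μm/a × 7.85 g/cm³ = 208.5 g·m⁻²·a⁻¹
zinc: temperature factor f = -0.071·(3.3) = -0.2343
  SO₂ term: 0.0129·6.4^0.44·exp(0.046·81-0.2343) = 0.9588
  Cl⁻ term: 0.0175·5.1^0.57·exp(0.008·81+0.085·13.3) = 0.2623
  r_corr = 0.9588 + 0.2623 = 1.221 μm/a
  mass loss = 1.221 μm/a × 7.14 g/cm³ = 8.719 g·m⁻²·a⁻¹
copper: f(T) = -0.080·(T−10) [T>10 °C] = -0.2640
  Pd branch = 0.0053·Pd^0.26·e^(0.059·RH+f) = 0.7847 μm/a
  Cl⁻ term: 0.01025·5.1^0.27·exp(0.036·81+0.049·13.3) = 0.5639
  sum: 0.7847 + 0.5639 → r_corr = 1.349 μm/a
  mass loss = 1.349 μm/a × 8.96 g/cm³ = 12.08 g·m⁻²·a⁻¹
Ordering by g·m⁻²·a⁻¹: carbon steel (208) > copper (12.1) > zinc (8.72)

["carbon steel", "copper", "zinc"]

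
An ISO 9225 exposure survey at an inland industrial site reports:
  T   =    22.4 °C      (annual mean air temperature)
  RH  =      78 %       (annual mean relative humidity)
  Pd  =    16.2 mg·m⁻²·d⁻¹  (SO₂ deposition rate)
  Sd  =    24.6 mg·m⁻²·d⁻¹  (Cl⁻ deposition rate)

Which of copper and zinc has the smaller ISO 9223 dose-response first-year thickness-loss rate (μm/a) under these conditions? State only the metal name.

copper: f(T) = -0.080·(T−10) [T>10 °C] = -0.9920
  SO₂ term: 0.0053·16.2^0.26·exp(0.059·78-0.9920) = 0.4042
  Cl⁻ term: 0.01025·24.6^0.27·exp(0.036·78+0.049·22.4) = 1.209
  sum: 0.4042 + 1.209 → r_corr = 1.613 μm/a
zinc: T>10 °C ⇒ hinge -0.071·(22.4−10) = -0.8804
  Pd branch = 0.0129·Pd^0.44·e^(0.046·RH+f) = 0.6587 μm/a
  Cl⁻ term: 0.0175·24.6^0.57·exp(0.008·78+0.085·22.4) = 1.361
  r_corr = 0.6587 + 1.361 = 2.019 μm/a
Ordering by μm/a: zinc (2.02) > copper (1.61)

copper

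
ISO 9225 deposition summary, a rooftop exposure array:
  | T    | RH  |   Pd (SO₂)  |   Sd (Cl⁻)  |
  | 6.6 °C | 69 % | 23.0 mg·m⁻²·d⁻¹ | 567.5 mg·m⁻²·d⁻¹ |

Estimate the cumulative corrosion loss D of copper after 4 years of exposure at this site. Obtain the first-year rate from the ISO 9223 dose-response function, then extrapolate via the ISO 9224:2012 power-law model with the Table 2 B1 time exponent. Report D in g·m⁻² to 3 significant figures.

D(4) = 31.6 g·m⁻²

copper: temperature factor f = +0.126·(-3.4) = -0.4284
  Pd branch = 0.0053·Pd^0.26·e^(0.059·RH+f) = 0.4574 μm/a
  Cl⁻ term: 0.01025·567.5^0.27·exp(0.036·69+0.049·6.6) = 0.9409
  r_corr = 0.4574 + 0.9409 = 1.398 μm/a
ISO 9224: D(t) = r_corr · t^b with b = 0.667 (copper, B1)
  D(4) = 1.398 × 4^0.667 = 1.398 × 2.521 = 3.525 μm
  Mass loss = 3.525 μm × 8.96 g/cm³ = 31.58 g·m⁻²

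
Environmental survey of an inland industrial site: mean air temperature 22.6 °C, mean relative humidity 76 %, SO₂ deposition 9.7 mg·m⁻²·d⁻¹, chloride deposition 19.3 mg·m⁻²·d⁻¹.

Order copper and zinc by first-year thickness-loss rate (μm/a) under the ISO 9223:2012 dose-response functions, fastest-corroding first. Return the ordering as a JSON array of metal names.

copper: f(T) = -0.080·(T−10) [T>10 °C] = -1.0080
  SO₂ term: 0.0053·9.7^0.26·exp(0.059·76-1.0080) = 0.3093
  Sd branch = 0.01025·Sd^0.27·e^(0.036·RH+0.049·T) = 1.064 μm/a
  sum: 0.3093 + 1.064 → r_corr = 1.373 μm/a
zinc: f(T) = -0.071·(T−10) [T>10 °C] = -0.8946
  SO₂ term: 0.0129·9.7^0.44·exp(0.046·76-0.8946) = 0.4727
  Sd branch = 0.0175·Sd^0.57·e^(0.008·RH+0.085·T) = 1.186 μm/a
  sum: 0.4727 + 1.186 → r_corr = 1.659 μm/a
Ordering by μm/a: zinc (1.66) > copper (1.37)

["zinc", "copper"]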